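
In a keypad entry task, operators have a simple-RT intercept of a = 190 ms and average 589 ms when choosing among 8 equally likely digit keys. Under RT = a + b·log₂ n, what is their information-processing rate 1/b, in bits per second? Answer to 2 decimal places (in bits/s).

7.52 bits/s

Choice component = 589 − 190 = 399 ms over log₂(8) = 3 bits.
b = 399 / 3 = 133.000 ms/bit, so 1/b = 7.519 bits/s.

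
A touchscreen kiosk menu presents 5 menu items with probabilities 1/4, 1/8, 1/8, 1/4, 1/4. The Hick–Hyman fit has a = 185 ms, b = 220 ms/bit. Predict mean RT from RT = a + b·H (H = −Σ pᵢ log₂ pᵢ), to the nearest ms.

680 ms

Each term −pᵢ log₂ pᵢ: 0.25·2 + 0.125·3 + 0.125·3 + 0.25·2 + 0.25·2; summed, H = 2.250 bits.
Mean RT = a + bH = 185 + 220·2.250 = 680.00 ms.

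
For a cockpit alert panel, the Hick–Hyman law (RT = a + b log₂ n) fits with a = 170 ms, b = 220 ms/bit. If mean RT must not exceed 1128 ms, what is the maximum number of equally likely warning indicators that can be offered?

Information budget: (1128 − 170)/220 = 4.3545 bits, so n ≤ 2^4.3545 = 20.457 → at most 20.

20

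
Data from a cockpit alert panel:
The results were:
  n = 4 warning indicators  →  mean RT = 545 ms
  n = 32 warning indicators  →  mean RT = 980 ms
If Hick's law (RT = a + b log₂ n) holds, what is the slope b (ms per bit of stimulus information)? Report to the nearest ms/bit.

b = (RT₂ − RT₁)/(log₂ n₂ − log₂ n₁) = (980 − 545)/(5 − 2) = 145 ms/bit.

145 ms/bit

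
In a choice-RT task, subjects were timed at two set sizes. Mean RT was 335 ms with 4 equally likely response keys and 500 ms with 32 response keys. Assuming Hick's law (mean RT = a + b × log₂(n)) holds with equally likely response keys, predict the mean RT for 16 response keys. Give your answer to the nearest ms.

Fit slope and intercept:
  b = (500 − 335) / (log₂ 32 − log₂ 4) = 165 / (5 − 2) = 55 ms/bit
  a = 335 − 55 × 2 = 225 ms
Then RT(16) = 225 + 55 × log₂ 16 = 225 + 55 × 4 ≈ 445.000 ms.

445 ms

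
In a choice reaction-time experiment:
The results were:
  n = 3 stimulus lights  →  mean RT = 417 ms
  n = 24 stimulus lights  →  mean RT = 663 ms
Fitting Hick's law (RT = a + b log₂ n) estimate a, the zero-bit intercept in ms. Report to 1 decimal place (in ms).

The slope on a log₂ axis is (663 − 417) / (4.5850 − 1.5850) = 82.000 ms/bit.
Intercept: a = 417 − 82.000·log₂(3) = 287.033 ms.

287.0 ms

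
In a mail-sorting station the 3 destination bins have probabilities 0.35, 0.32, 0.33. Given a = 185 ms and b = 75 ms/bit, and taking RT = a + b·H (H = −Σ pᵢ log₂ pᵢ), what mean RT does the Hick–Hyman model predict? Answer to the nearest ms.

304 ms

H = 0.35·log₂(1/0.35) + 0.32·log₂(1/0.32) + 0.33·log₂(1/0.33) = 1.5840 bits.
RT = 185 + 75 × 1.5840 = 303.80 ms.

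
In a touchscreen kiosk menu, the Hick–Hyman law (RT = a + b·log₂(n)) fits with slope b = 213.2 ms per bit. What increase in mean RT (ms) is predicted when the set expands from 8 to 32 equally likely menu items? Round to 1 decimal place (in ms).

426.4 ms

The intercept a cancels: ΔRT = b·(log₂ n₂ − log₂ n₁) = b·log₂(n₂/n₁).
log₂(32) − log₂(8) = log₂(32/8) = log₂(4) = 2.
ΔRT = 213.2 × 2.0000 = 426.400 ms.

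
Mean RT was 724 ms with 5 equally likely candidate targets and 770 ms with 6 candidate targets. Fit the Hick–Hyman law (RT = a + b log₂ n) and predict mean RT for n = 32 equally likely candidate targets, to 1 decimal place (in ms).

1192.3 ms

With log₂ n on the abscissa the relation is linear; from the two conditions:
  b = (770 − 724) / (log₂ 6 − log₂ 5) = 46 / (2.5850 − 2.3219) = 174.882 ms/bit
  a = 724 − 174.882 × 2.3219 = 317.936 ms
Then RT(32) = 317.936 + 174.882 × log₂ 32 = 317.936 + 174.882 × 5 ≈ 1192.347 ms.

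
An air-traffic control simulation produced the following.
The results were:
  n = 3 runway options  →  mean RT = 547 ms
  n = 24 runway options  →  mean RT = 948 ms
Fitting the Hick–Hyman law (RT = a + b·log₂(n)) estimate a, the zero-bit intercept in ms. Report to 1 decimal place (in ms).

335.1 ms

b = (RT₂ − RT₁)/(log₂ n₂ − log₂ n₁) = (948 − 547)/(4.5850 − 1.5850) = 133.667 ms/bit.
a = RT₁ − b·log₂ n₁ = 547 − 133.667 × 1.5850 = 335.143 ms.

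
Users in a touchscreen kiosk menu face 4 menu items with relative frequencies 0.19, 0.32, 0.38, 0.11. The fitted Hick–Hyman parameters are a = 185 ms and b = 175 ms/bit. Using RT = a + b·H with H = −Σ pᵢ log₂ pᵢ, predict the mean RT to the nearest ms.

511 ms

Entropy contributions −pᵢ log₂ pᵢ: 0.4552, 0.5260, 0.5305, 0.3503; sum H = 1.8620 bits.
RT = a + bH = 185 + 175·1.8620 = 510.85 ms.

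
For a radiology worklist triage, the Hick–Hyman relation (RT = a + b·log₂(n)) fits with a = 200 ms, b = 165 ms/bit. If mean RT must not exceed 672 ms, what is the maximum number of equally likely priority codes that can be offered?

165·log₂ n ≤ 672 − 200 = 472, giving log₂ n ≤ 2.8606 and n ≤ 7.263. The largest whole number is 7.

7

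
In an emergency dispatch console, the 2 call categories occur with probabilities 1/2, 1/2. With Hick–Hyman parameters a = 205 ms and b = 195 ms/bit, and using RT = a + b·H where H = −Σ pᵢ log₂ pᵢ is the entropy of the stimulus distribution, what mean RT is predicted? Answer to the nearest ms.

H = −Σ pᵢ log₂ pᵢ = 0.5·1 + 0.5·1 = 1.000 bits.
RT = 205 + 195 × 1.000 = 400.00 ms.

400 ms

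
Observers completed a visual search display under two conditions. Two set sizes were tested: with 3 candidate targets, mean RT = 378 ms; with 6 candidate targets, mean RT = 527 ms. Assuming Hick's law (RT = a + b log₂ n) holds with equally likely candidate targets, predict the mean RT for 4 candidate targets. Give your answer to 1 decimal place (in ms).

RT is linear in log₂ n, so two points fix the line:
  b = (527 − 378) / (log₂ 6 − log₂ 3) = 149 / (2.5850 − 1.5850) = 149.000 ms/bit
  a = 378 − 149.000 × 1.5850 = 141.841 ms
Then RT(4) = 141.841 + 149.000 × log₂ 4 = 141.841 + 149.000 × 2 ≈ 439.841 ms.

439.8 ms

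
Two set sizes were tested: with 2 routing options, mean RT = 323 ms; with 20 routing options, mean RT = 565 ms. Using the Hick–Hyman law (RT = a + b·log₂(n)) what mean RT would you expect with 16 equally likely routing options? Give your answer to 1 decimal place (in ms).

With log₂ n on the abscissa the relation is linear; from the two conditions:
  b = (565 − 323) / (log₂ 20 − log₂ 2) = 242 / (4.3219 − 1) = 72.849 ms/bit
  a = 323 − 72.849 × 1 = 250.151 ms
Then RT(16) = 250.151 + 72.849 × log₂ 16 = 250.151 + 72.849 × 4 ≈ 541.548 ms.

541.5 ms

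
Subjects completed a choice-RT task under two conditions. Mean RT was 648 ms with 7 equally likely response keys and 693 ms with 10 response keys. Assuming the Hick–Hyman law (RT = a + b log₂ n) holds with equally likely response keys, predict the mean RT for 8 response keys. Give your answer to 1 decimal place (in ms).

Fit slope and intercept:
  b = (693 − 648) / (log₂ 10 − log₂ 7) = 45 / (3.3219 − 2.8074) = 87.451 ms/bit
  a = 648 − 87.451 × 2.8074 = 402.494 ms
Then RT(8) = 402.494 + 87.451 × log₂ 8 = 402.494 + 87.451 × 3 ≈ 664.847 ms.

664.8 ms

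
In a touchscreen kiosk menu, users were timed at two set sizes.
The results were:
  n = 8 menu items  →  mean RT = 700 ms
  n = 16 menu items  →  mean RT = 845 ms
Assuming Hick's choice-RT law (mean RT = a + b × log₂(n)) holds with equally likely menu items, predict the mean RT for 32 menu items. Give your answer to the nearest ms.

Fit slope and intercept:
  b = (845 − 700) / (log₂ 16 − log₂ 8) = 145 / (4 − 3) = 145 ms/bit
  a = 700 − 145 × 3 = 265 ms
Then RT(32) = 265 + 145 × log₂ 32 = 265 + 145 × 5 ≈ 990.000 ms.

990 ms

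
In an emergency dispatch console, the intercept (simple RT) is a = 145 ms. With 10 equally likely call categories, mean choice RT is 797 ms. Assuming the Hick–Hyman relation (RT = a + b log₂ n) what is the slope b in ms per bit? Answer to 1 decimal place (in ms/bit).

log₂(10) = 3.3219 bits.
b = (RT − a)/log₂ n = (797 − 145) / 3.3219 = 196.272 ms/bit.

196.3 ms/bit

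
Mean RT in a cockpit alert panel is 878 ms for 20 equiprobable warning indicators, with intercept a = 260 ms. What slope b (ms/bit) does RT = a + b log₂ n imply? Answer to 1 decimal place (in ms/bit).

143.0 ms/bit

log₂(20) = 4.3219 bits.
b = (RT − a)/log₂ n = (878 − 260) / 4.3219 = 142.992 ms/bit.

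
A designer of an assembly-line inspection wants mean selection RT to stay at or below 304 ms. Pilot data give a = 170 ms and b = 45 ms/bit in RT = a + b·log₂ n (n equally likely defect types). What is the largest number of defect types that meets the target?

7

Information budget: (304 − 170)/45 = 2.9778 bits, so n ≤ 2^2.9778 = 7.878 → at most 7.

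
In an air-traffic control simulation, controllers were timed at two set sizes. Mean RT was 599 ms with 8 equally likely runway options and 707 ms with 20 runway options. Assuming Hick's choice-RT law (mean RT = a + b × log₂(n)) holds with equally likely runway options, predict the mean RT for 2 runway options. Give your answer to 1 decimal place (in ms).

435.6 ms

RT is linear in log₂ n, so two points fix the line:
  b = (707 − 599) / (log₂ 20 − log₂ 8) = 108 / (4.3219 − 3) = 81.699 ms/bit
  a = 599 − 81.699 × 3 = 353.903 ms
Then RT(2) = 353.903 + 81.699 × log₂ 2 = 353.903 + 81.699 × 1 ≈ 435.602 ms.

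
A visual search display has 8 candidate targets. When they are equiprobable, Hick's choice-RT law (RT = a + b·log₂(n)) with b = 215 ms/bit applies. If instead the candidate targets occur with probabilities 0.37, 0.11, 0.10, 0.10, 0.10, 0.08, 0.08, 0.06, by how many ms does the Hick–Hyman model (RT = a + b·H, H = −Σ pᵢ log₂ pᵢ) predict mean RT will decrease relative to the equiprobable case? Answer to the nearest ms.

64 ms

Equiprobable entropy H₀ = log₂ 8 = 3.0000 bits.
Skewed entropy H = −Σ pᵢ log₂ pᵢ = 2.7041 bits.
ΔRT = b·(H₀ − H) = 215 × 0.2959 = 63.61 ms.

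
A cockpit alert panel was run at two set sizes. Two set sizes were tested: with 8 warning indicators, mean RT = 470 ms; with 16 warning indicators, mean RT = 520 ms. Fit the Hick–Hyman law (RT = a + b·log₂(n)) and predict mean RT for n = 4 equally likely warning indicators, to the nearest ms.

With log₂ n on the abscissa the relation is linear; from the two conditions:
  b = (520 − 470) / (log₂ 16 − log₂ 8) = 50 / (4 − 3) = 50 ms/bit
  a = 470 − 50 × 3 = 320 ms
Then RT(4) = 320 + 50 × log₂ 4 = 320 + 50 × 2 ≈ 420.000 ms.

420 ms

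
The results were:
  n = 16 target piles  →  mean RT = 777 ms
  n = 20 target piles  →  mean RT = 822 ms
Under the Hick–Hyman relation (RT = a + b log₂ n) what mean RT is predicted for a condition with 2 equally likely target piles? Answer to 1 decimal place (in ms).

357.7 ms

Fit slope and intercept:
  b = (822 − 777) / (log₂ 20 − log₂ 16) = 45 / (4.3219 − 4) = 139.783 ms/bit
  a = 777 − 139.783 × 4 = 217.869 ms
Then RT(2) = 217.869 + 139.783 × log₂ 2 = 217.869 + 139.783 × 1 ≈ 357.652 ms.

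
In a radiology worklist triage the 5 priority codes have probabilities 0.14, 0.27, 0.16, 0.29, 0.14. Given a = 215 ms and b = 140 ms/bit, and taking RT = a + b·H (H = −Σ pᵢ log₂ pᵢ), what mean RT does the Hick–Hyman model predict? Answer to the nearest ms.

Entropy contributions −pᵢ log₂ pᵢ: 0.3971, 0.5100, 0.4230, 0.5179, 0.3971; sum H = 2.2452 bits.
RT = a + bH = 215 + 140·2.2452 = 529.32 ms.

529 ms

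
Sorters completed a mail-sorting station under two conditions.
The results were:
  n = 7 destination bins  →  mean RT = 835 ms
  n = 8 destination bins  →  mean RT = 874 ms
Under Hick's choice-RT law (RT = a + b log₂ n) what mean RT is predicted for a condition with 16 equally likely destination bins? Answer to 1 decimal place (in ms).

1076.4 ms

RT is linear in log₂ n, so two points fix the line:
  b = (874 − 835) / (log₂ 8 − log₂ 7) = 39 / (3 − 2.8074) = 202.445 ms/bit
  a = 835 − 202.445 × 2.8074 = 266.666 ms
Then RT(16) = 266.666 + 202.445 × log₂ 16 = 266.666 + 202.445 × 4 ≈ 1076.445 ms.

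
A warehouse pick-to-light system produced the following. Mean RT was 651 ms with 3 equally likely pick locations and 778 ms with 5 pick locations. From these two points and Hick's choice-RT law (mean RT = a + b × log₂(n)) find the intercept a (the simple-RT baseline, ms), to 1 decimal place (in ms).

377.9 ms

Slope: b = (778 − 651) / (log₂ 5 − log₂ 3) = 127/0.7370 = 172.328 ms/bit.
Intercept: a = 651 − 172.328·log₂(3) = 377.866 ms.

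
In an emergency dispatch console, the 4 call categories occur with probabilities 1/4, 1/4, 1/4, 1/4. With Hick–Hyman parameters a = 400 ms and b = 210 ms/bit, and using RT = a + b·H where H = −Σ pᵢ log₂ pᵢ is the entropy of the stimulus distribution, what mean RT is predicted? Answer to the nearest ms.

H = −Σ pᵢ log₂ pᵢ = 0.25·2 + 0.25·2 + 0.25·2 + 0.25·2 = 2.000 bits.
RT = 400 + 210 × 2.000 = 820.00 ms.

820 ms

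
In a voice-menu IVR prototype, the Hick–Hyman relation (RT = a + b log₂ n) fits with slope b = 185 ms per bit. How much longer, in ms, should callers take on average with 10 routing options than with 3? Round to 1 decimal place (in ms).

Only the slope matters, since a is common to both: ΔRT = b·log₂(n₂/n₁).
log₂(10) − log₂(3) = 3.3219 − 1.5850 = 1.7370.
ΔRT = 185 × 1.7370 = 321.339 ms.

321.3 ms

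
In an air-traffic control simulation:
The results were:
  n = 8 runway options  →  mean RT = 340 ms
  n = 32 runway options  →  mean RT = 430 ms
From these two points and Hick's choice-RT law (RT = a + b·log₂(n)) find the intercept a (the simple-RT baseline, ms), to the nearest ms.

The slope on a log₂ axis is (430 − 340) / (5 − 3) = 45 ms/bit.
a = RT₁ − b·log₂ n₁ = 340 − 45 × 3 = 205.000 ms.

205 ms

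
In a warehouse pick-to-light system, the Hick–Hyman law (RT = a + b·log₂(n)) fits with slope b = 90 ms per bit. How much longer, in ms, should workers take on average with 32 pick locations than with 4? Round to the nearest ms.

Only the slope matters, since a is common to both: ΔRT = b·log₂(n₂/n₁).
log₂(32) − log₂(4) = log₂(32/4) = log₂(8) = 3.
ΔRT = 90 × 3.0000 = 270.000 ms.

270 ms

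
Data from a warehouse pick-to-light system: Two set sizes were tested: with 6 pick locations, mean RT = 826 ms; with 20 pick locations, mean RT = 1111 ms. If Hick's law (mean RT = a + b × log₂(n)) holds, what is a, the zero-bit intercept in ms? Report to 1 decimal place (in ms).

401.9 ms

Slope: b = (1111 − 826) / (log₂ 20 − log₂ 6) = 285/1.7370 = 164.079 ms/bit.
Intercept: a = 826 − 164.079·log₂(6) = 401.861 ms.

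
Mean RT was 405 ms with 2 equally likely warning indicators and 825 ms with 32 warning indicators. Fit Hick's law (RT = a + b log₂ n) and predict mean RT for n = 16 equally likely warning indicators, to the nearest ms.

720 ms

With log₂ n on the abscissa the relation is linear; from the two conditions:
  b = (825 − 405) / (log₂ 32 − log₂ 2) = 420 / (5 − 1) = 105 ms/bit
  a = 405 − 105 × 1 = 300 ms
Then RT(16) = 300 + 105 × log₂ 16 = 300 + 105 × 4 ≈ 720.000 ms.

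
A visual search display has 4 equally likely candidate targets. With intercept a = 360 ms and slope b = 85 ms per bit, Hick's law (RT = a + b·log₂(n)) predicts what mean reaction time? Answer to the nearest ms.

log₂(4) = 2 bits, so RT = 360 + 85 × 2 ≈ 530.000 ms.

530 ms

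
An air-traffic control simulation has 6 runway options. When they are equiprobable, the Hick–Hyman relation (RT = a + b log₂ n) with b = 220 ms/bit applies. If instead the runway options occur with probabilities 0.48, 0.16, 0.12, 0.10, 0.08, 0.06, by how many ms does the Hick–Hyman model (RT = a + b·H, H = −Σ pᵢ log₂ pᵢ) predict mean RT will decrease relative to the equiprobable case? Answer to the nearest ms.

Equiprobable entropy H₀ = log₂ 6 = 2.5850 bits.
Skewed entropy H = −Σ pᵢ log₂ pᵢ = 2.1656 bits.
ΔRT = b·(H₀ − H) = 220 × 0.4194 = 92.26 ms.

92 ms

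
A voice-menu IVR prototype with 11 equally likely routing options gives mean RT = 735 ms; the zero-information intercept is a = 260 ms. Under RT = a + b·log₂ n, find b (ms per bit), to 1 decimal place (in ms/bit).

137.3 ms/bit

b = (735 − 260) / log₂(11) = 475 / 3.4594 = 137.306 ms/bit.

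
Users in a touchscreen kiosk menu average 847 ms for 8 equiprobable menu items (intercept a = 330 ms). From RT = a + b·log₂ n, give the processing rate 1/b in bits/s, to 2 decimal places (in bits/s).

b = (847 − 330)/log₂ 8 = 517/3 = 172.333 ms per bit = 0.17233 s/bit; the reciprocal is 5.803 bits/s.

5.80 bits/s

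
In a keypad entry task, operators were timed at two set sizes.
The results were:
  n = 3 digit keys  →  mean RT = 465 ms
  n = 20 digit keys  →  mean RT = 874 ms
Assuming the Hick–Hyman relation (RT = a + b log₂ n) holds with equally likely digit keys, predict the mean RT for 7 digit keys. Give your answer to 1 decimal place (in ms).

647.7 ms

Solve the two-equation system in a and b:
  b = (874 − 465) / (log₂ 20 − log₂ 3) = 409 / (4.3219 − 1.5850) = 149.436 ms/bit
  a = 465 − 149.436 × 1.5850 = 228.150 ms
Then RT(7) = 228.150 + 149.436 × log₂ 7 = 228.150 + 149.436 × 2.8074 ≈ 647.669 ms.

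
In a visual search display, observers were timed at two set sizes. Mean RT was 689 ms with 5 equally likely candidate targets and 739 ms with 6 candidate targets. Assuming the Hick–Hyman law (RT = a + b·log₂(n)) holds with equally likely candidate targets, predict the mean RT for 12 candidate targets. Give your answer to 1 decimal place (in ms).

RT is linear in log₂ n, so two points fix the line:
  b = (739 − 689) / (log₂ 6 − log₂ 5) = 50 / (2.5850 − 2.3219) = 190.089 ms/bit
  a = 689 − 190.089 × 2.3219 = 247.627 ms
Then RT(12) = 247.627 + 190.089 × log₂ 12 = 247.627 + 190.089 × 3.5850 ≈ 929.089 ms.

929.1 ms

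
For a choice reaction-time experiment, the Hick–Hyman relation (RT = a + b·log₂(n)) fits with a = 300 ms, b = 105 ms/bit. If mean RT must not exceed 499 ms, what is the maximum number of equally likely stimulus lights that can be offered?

3

Set 300 + 105·log₂ n ≤ 499 → log₂ n ≤ (499 − 300)/105 = 1.8952.
So n ≤ 2^1.8952 = 3.720; the largest integer n is 3.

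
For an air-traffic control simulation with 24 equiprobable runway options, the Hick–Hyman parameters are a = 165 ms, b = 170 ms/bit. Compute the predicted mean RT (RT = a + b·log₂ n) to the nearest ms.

944 ms

log₂(24) = 4.5850 bits, so RT = 165 + 170 × 4.5850 ≈ 944.444 ms.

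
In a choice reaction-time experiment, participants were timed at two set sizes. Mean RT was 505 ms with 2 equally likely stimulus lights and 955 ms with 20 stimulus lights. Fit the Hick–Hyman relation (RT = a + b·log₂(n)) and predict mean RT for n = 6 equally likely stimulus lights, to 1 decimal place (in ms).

With log₂ n on the abscissa the relation is linear; from the two conditions:
  b = (955 − 505) / (log₂ 20 − log₂ 2) = 450 / (4.3219 − 1) = 135.463 ms/bit
  a = 505 − 135.463 × 1 = 369.537 ms
Then RT(6) = 369.537 + 135.463 × log₂ 6 = 369.537 + 135.463 × 2.5850 ≈ 719.705 ms.

719.7 ms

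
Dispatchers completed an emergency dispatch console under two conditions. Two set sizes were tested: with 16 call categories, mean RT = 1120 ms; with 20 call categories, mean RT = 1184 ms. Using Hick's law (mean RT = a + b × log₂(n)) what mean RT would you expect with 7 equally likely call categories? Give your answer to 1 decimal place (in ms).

With log₂ n on the abscissa the relation is linear; from the two conditions:
  b = (1184 − 1120) / (log₂ 20 − log₂ 16) = 64 / (4.3219 − 4) = 198.802 ms/bit
  a = 1120 − 198.802 × 4 = 324.791 ms
Then RT(7) = 324.791 + 198.802 × log₂ 7 = 324.791 + 198.802 × 2.8074 ≈ 882.900 ms.

882.9 ms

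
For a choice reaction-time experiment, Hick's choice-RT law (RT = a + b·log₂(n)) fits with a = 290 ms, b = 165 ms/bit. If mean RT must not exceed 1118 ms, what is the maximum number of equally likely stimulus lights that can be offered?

32

Information budget: (1118 − 290)/165 = 5.0182 bits, so n ≤ 2^5.0182 = 32.406 → at most 32.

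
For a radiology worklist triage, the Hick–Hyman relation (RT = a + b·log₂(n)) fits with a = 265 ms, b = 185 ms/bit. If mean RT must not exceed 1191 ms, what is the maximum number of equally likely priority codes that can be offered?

32

185·log₂ n ≤ 1191 − 265 = 926, giving log₂ n ≤ 5.0054 and n ≤ 32.120. The largest whole number is 32.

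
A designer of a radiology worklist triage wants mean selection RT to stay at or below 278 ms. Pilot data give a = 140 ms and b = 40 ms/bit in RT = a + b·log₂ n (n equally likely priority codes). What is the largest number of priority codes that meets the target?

10

40·log₂ n ≤ 278 − 140 = 138, giving log₂ n ≤ 3.4500 and n ≤ 10.928. The largest whole number is 10.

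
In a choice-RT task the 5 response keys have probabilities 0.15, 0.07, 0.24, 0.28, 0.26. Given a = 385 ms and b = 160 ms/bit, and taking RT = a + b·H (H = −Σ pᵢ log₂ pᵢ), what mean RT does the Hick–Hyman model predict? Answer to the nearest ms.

Entropy contributions −pᵢ log₂ pᵢ: 0.4105, 0.2686, 0.4941, 0.5142, 0.5053; sum H = 2.1927 bits.
RT = a + bH = 385 + 160·2.1927 = 735.84 ms.

736 ms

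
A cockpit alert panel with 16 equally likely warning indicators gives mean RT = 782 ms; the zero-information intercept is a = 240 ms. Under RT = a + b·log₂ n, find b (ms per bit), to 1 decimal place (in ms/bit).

16 alternatives carry log₂ 16 = 4 bits; the choice cost is 782 − 240 = 542 ms, so b = 542/4 = 135.500 ms/bit.

135.5 ms/bit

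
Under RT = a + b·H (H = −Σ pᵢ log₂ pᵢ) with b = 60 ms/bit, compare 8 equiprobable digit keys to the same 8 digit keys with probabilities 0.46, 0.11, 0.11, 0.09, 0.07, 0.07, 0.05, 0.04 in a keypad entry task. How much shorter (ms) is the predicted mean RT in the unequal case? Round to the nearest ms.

32 ms

The RT saving is b·ΔH. Equiprobable H₀ = log₂(8) = 3.0000 bits; with the given probabilities H = 2.4675 bits.
b·(H₀ − H) = 60 × (3.0000 − 2.4675) = 31.95 ms.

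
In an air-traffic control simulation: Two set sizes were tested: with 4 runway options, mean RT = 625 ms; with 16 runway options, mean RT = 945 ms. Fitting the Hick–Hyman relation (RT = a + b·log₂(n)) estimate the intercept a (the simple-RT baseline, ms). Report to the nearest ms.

305 ms

b = (RT₂ − RT₁)/(log₂ n₂ − log₂ n₁) = (945 − 625)/(4 − 2) = 160 ms/bit.
Intercept: a = 625 − 160·log₂(4) = 305.000 ms.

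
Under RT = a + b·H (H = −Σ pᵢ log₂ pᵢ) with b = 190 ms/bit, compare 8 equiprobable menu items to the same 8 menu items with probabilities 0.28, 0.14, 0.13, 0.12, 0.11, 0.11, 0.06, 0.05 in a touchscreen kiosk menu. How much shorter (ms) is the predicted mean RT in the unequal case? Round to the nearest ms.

Equiprobable entropy H₀ = log₂ 8 = 3.0000 bits.
Skewed entropy H = −Σ pᵢ log₂ pᵢ = 2.8212 bits.
ΔRT = b·(H₀ − H) = 190 × 0.1788 = 33.96 ms.

34 ms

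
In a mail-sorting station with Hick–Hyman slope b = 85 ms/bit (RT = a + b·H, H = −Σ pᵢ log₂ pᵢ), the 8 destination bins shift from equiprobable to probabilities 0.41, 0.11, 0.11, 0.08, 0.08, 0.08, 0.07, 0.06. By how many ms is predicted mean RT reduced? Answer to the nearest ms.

Equiprobable entropy H₀ = log₂ 8 = 3.0000 bits.
Skewed entropy H = −Σ pᵢ log₂ pᵢ = 2.6146 bits.
ΔRT = b·(H₀ − H) = 85 × 0.3854 = 32.76 ms.

33 ms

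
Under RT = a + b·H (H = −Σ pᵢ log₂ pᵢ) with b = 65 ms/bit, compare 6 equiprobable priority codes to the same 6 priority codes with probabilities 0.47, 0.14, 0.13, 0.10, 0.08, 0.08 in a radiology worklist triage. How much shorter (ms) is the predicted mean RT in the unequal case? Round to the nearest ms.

25 ms

Equiprobable entropy H₀ = log₂ 6 = 2.5850 bits.
Skewed entropy H = −Σ pᵢ log₂ pᵢ = 2.2069 bits.
ΔRT = b·(H₀ − H) = 65 × 0.3780 = 24.57 ms.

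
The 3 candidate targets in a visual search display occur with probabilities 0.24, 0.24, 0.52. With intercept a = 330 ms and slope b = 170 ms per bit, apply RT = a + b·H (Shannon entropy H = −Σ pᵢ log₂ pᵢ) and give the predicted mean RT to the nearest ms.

581 ms

H = 0.24·log₂(1/0.24) + 0.24·log₂(1/0.24) + 0.52·log₂(1/0.52) = 1.4788 bits.
RT = 330 + 170 × 1.4788 = 581.40 ms.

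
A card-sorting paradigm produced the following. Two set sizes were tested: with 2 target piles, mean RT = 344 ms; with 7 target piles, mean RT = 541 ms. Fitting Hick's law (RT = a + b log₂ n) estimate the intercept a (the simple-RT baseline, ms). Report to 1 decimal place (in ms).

235.0 ms

The slope on a log₂ axis is (541 − 344) / (2.8074 − 1) = 108.999 ms/bit.
a = RT₁ − b·log₂ n₁ = 344 − 108.999 × 1 = 235.001 ms.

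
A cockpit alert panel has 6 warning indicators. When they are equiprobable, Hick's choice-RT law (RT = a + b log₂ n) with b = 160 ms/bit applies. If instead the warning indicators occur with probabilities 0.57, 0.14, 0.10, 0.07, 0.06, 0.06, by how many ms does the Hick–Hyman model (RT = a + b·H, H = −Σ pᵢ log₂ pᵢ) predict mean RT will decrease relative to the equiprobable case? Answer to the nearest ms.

102 ms

The RT saving is b·ΔH. Equiprobable H₀ = log₂(6) = 2.5850 bits; with the given probabilities H = 1.9472 bits.
b·(H₀ − H) = 160 × (2.5850 − 1.9472) = 102.05 ms.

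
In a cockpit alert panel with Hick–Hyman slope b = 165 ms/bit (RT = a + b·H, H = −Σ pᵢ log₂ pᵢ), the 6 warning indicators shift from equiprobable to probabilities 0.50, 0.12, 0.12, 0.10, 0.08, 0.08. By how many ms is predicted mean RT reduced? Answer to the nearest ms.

72 ms

The RT saving is b·ΔH. Equiprobable H₀ = log₂(6) = 2.5850 bits; with the given probabilities H = 2.1493 bits.
b·(H₀ − H) = 165 × (2.5850 − 2.1493) = 71.88 ms.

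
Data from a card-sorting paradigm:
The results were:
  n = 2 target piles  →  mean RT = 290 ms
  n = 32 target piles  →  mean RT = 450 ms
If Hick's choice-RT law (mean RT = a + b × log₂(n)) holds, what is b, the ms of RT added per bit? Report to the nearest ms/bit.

40 ms/bit

b = (RT₂ − RT₁)/(log₂ n₂ − log₂ n₁) = (450 − 290)/(5 − 1) = 40 ms/bit.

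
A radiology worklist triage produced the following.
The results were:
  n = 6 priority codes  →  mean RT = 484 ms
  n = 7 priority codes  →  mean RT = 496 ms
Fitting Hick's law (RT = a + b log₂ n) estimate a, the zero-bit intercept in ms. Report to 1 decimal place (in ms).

344.5 ms

Slope: b = (496 − 484) / (log₂ 7 − log₂ 6) = 12/0.2224 = 53.959 ms/bit.
Intercept: a = 484 − 53.959·log₂(6) = 344.519 ms.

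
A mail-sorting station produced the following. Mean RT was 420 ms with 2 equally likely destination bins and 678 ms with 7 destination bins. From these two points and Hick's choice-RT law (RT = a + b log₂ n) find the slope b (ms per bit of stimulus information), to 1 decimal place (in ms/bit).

142.8 ms/bit

The slope on a log₂ axis is (678 − 420) / (2.8074 − 1) = 142.750 ms/bit.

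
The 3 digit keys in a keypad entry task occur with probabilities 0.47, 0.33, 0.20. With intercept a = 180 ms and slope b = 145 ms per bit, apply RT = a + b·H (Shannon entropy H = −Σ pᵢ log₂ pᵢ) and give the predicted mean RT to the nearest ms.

H = 0.47·log₂(1/0.47) + 0.33·log₂(1/0.33) + 0.20·log₂(1/0.20) = 1.5042 bits.
RT = 180 + 145 × 1.5042 = 398.10 ms.

398 ms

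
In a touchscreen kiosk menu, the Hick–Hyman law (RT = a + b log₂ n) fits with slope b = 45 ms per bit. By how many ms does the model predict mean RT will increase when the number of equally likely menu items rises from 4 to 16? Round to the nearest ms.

90 ms

The intercept a cancels: ΔRT = b·(log₂ n₂ − log₂ n₁) = b·log₂(n₂/n₁).
log₂(16) − log₂(4) = log₂(16/4) = log₂(4) = 2.
ΔRT = 45 × 2.0000 = 90.000 ms.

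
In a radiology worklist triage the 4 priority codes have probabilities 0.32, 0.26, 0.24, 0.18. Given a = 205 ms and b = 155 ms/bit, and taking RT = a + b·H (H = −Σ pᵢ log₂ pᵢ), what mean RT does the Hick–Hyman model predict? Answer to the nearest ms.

510 ms

H = 0.32·log₂(1/0.32) + 0.26·log₂(1/0.26) + 0.24·log₂(1/0.24) + 0.18·log₂(1/0.18) = 1.9708 bits.
RT = 205 + 155 × 1.9708 = 510.47 ms.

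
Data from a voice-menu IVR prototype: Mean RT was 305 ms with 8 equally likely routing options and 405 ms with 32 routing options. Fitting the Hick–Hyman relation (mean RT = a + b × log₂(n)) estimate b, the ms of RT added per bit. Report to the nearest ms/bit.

The slope on a log₂ axis is (405 − 305) / (5 − 3) = 50 ms/bit.

50 ms/bit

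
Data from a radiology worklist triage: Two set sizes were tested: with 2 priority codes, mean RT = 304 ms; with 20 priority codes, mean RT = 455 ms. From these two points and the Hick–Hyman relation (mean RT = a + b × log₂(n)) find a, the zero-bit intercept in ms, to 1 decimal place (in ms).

Slope: b = (455 − 304) / (log₂ 20 − log₂ 2) = 151/3.3219 = 45.456 ms/bit.
Intercept: a = 304 − 45.456·log₂(2) = 258.544 ms.

258.5 ms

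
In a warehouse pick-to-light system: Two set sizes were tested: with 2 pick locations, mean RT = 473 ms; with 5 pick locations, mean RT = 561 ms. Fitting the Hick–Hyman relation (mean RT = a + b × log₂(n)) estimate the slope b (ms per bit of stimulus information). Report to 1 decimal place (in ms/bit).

b = (RT₂ − RT₁)/(log₂ n₂ − log₂ n₁) = (561 − 473)/(2.3219 − 1) = 66.569 ms/bit.

66.6 ms/bit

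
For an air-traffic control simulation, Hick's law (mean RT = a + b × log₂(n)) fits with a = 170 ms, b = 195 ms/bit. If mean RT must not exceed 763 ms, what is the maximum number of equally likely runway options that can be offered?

Set 170 + 195·log₂ n ≤ 763 → log₂ n ≤ (763 − 170)/195 = 3.0410.
So n ≤ 2^3.0410 = 8.231; the largest integer n is 8.

8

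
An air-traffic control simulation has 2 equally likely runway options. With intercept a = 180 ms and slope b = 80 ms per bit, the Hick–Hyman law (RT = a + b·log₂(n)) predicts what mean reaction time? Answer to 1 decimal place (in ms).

log₂(2) = 1 bits, so RT = 180 + 80 × 1 ≈ 260.000 ms.

260.0 ms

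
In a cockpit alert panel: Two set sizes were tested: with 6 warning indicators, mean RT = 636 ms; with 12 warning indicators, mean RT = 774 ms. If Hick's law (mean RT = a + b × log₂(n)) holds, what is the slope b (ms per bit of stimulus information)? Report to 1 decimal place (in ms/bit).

The slope on a log₂ axis is (774 − 636) / (3.5850 − 2.5850) = 138.000 ms/bit.

138.0 ms/bit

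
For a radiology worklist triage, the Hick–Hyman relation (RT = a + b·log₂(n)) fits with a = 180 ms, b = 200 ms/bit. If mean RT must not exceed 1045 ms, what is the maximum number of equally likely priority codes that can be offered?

Information budget: (1045 − 180)/200 = 4.3250 bits, so n ≤ 2^4.3250 = 20.043 → at most 20.

20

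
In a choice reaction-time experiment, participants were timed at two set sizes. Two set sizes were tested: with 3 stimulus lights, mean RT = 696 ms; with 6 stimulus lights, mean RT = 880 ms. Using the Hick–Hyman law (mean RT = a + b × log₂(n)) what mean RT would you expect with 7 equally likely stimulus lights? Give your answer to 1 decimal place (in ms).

RT is linear in log₂ n, so two points fix the line:
  b = (880 − 696) / (log₂ 6 − log₂ 3) = 184 / (2.5850 − 1.5850) = 184.000 ms/bit
  a = 696 − 184.000 × 1.5850 = 404.367 ms
Then RT(7) = 404.367 + 184.000 × log₂ 7 = 404.367 + 184.000 × 2.8074 ≈ 920.920 ms.

920.9 ms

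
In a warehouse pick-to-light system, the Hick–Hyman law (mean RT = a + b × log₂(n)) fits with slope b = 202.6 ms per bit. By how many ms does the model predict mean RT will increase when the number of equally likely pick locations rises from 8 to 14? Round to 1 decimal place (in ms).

163.6 ms

The intercept a cancels: ΔRT = b·(log₂ n₂ − log₂ n₁) = b·log₂(n₂/n₁).
log₂(14) − log₂(8) = 3.8074 − 3 = 0.8074.
ΔRT = 202.6 × 0.8074 = 163.570 ms.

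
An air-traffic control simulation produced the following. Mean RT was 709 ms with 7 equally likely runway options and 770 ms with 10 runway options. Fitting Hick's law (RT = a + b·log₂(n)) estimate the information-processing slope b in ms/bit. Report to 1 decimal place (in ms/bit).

Slope: b = (770 − 709) / (log₂ 10 − log₂ 7) = 61/0.5146 = 118.545 ms/bit.

118.5 ms/bit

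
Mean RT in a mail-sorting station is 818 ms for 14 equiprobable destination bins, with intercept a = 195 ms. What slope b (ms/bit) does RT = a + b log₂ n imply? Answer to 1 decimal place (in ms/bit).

log₂(14) = 3.8074 bits.
b = (RT − a)/log₂ n = (818 − 195) / 3.8074 = 163.631 ms/bit.

163.6 ms/bit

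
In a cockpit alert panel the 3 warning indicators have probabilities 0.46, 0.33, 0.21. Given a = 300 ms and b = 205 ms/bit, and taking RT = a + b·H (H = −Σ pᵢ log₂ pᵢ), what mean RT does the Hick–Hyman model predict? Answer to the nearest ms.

611 ms

Entropy contributions −pᵢ log₂ pᵢ: 0.5153, 0.5278, 0.4728; sum H = 1.5160 bits.
RT = a + bH = 300 + 205·1.5160 = 610.78 ms.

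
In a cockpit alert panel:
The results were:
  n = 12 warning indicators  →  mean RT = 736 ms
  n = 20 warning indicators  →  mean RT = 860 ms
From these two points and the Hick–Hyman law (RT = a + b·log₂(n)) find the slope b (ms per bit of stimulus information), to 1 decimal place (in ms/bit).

168.3 ms/bit

Slope: b = (860 − 736) / (log₂ 20 − log₂ 12) = 124/0.7370 = 168.258 ms/bit.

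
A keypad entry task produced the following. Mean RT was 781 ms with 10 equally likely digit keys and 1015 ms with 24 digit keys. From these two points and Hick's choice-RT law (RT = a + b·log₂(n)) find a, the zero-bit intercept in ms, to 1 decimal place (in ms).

The slope on a log₂ axis is (1015 − 781) / (4.5850 − 3.3219) = 185.268 ms/bit.
a = RT₁ − b·log₂ n₁ = 781 − 185.268 × 3.3219 = 165.553 ms.

165.6 ms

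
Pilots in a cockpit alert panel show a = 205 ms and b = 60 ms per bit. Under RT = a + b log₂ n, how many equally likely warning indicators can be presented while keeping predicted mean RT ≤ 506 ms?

Set 205 + 60·log₂ n ≤ 506 → log₂ n ≤ (506 − 205)/60 = 5.0167.
So n ≤ 2^5.0167 = 32.372; the largest integer n is 32.

32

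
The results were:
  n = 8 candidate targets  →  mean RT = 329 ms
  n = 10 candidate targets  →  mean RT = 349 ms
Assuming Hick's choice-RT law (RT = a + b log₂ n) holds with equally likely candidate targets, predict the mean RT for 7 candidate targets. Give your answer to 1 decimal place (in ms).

317.0 ms

Fit slope and intercept:
  b = (349 − 329) / (log₂ 10 − log₂ 8) = 20 / (3.3219 − 3) = 62.126 ms/bit
  a = 329 − 62.126 × 3 = 142.623 ms
Then RT(7) = 142.623 + 62.126 × log₂ 7 = 142.623 + 62.126 × 2.8074 ≈ 317.032 ms.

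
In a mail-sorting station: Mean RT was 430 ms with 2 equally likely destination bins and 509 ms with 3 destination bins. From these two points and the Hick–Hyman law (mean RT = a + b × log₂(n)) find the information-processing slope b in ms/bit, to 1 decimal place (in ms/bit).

135.1 ms/bit

Slope: b = (509 − 430) / (log₂ 3 − log₂ 2) = 79/0.5850 = 135.051 ms/bit.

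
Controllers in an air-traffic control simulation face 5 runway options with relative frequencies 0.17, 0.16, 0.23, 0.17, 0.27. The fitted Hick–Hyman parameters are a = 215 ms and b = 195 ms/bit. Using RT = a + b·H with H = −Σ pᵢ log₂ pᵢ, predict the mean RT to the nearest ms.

H = 0.17·log₂(1/0.17) + 0.16·log₂(1/0.16) + 0.23·log₂(1/0.23) + 0.17·log₂(1/0.17) + 0.27·log₂(1/0.27) = 2.2899 bits.
RT = 215 + 195 × 2.2899 = 661.53 ms.

662 ms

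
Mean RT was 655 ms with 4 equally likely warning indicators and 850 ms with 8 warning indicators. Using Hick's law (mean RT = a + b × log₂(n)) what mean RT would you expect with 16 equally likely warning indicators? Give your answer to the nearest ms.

1045 ms

RT is linear in log₂ n, so two points fix the line:
  b = (850 − 655) / (log₂ 8 − log₂ 4) = 195 / (3 − 2) = 195 ms/bit
  a = 655 − 195 × 2 = 265 ms
Then RT(16) = 265 + 195 × log₂ 16 = 265 + 195 × 4 ≈ 1045.000 ms.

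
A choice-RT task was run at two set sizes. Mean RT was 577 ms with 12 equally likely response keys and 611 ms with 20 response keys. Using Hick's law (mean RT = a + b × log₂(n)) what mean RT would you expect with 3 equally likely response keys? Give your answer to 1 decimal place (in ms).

Solve the two-equation system in a and b:
  b = (611 − 577) / (log₂ 20 − log₂ 12) = 34 / (4.3219 − 3.5850) = 46.135 ms/bit
  a = 577 − 46.135 × 3.5850 = 411.607 ms
Then RT(3) = 411.607 + 46.135 × log₂ 3 = 411.607 + 46.135 × 1.5850 ≈ 484.730 ms.

484.7 ms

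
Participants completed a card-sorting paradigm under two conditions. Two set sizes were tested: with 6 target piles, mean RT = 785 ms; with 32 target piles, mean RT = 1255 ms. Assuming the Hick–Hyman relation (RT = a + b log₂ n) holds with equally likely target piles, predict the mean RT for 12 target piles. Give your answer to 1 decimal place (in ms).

Fit slope and intercept:
  b = (1255 − 785) / (log₂ 32 − log₂ 6) = 470 / (5 − 2.5850) = 194.614 ms/bit
  a = 785 − 194.614 × 2.5850 = 281.930 ms
Then RT(12) = 281.930 + 194.614 × log₂ 12 = 281.930 + 194.614 × 3.5850 ≈ 979.614 ms.

979.6 ms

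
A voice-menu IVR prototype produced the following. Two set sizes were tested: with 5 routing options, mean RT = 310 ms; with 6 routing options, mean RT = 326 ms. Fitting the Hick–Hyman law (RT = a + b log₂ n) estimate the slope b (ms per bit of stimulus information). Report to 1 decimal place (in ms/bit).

Slope: b = (326 − 310) / (log₂ 6 − log₂ 5) = 16/0.2630 = 60.829 ms/bit.

60.8 ms/bit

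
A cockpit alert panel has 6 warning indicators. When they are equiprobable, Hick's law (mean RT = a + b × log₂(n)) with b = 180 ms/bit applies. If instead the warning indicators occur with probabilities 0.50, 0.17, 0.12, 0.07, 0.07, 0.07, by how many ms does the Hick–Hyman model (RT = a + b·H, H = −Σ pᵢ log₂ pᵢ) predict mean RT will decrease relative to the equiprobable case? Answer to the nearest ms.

The RT saving is b·ΔH. Equiprobable H₀ = log₂(6) = 2.5850 bits; with the given probabilities H = 2.1073 bits.
b·(H₀ − H) = 180 × (2.5850 − 2.1073) = 85.98 ms.

86 ms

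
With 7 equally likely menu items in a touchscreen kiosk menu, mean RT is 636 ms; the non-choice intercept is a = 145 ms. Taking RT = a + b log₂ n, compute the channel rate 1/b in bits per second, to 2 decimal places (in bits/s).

b = (636 − 145)/log₂ 7 = 491/2.8074 = 174.898 ms per bit = 0.17490 s/bit; the reciprocal is 5.718 bits/s.

5.72 bits/s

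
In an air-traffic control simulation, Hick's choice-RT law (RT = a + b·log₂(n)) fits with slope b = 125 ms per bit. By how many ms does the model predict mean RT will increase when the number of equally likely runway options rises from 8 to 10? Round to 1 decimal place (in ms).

The intercept a cancels: ΔRT = b·(log₂ n₂ − log₂ n₁) = b·log₂(n₂/n₁).
log₂(10) − log₂(8) = 3.3219 − 3 = 0.3219.
ΔRT = 125 × 0.3219 = 40.241 ms.

40.2 ms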